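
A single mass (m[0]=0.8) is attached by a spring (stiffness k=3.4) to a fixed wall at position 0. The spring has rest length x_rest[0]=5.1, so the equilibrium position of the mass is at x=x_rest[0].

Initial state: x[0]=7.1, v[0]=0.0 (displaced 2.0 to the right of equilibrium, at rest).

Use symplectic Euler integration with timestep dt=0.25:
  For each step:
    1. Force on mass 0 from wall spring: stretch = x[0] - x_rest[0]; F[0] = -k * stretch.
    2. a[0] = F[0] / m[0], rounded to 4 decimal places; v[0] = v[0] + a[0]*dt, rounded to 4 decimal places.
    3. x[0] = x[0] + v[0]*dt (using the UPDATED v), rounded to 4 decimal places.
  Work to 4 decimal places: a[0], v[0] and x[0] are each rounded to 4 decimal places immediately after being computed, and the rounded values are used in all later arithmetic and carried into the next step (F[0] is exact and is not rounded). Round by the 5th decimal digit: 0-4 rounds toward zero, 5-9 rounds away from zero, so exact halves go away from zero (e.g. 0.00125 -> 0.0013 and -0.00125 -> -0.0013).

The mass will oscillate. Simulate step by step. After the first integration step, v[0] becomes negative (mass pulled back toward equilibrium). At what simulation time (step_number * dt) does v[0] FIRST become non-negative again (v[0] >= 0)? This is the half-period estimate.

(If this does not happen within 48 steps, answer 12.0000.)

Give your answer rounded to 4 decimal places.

Answer: 1.7500

Derivation:
Step 0: x=[7.1000] v=[0.0000]
Step 1: x=[6.5688] v=[-2.1250]
Step 2: x=[5.6474] v=[-3.6856]
Step 3: x=[4.5806] v=[-4.2672]
Step 4: x=[3.6518] v=[-3.7153]
Step 5: x=[3.1077] v=[-2.1766]
Step 6: x=[3.0928] v=[-0.0598]
Step 7: x=[3.6110] v=[2.0729]
First v>=0 after going negative at step 7, time=1.7500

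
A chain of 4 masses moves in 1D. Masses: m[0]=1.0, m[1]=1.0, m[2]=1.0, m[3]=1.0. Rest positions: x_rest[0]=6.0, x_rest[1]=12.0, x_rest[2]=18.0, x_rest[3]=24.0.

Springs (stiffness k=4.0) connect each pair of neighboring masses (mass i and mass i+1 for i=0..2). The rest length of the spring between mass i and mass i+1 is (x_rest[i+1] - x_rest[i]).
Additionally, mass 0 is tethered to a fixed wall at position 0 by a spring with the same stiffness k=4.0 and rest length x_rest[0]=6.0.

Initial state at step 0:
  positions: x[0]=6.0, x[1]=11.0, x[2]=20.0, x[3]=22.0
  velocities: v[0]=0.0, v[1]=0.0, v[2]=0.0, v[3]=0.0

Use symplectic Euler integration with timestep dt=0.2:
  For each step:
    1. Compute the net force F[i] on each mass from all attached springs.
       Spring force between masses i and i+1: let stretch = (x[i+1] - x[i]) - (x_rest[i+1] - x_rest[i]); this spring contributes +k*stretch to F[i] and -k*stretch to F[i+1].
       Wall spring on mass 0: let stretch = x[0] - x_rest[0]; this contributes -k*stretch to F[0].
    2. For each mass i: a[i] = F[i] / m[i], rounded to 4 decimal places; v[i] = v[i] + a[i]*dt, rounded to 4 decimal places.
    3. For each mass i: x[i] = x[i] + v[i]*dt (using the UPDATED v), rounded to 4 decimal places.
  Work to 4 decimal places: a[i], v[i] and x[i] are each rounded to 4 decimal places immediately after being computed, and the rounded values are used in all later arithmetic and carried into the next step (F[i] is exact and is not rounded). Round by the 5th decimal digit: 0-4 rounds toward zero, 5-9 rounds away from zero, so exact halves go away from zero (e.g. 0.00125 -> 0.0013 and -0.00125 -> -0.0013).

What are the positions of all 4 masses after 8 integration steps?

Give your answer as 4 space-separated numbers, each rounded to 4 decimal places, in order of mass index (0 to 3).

Answer: 5.9573 10.2633 19.8281 23.2010

Derivation:
Step 0: x=[6.0000 11.0000 20.0000 22.0000] v=[0.0000 0.0000 0.0000 0.0000]
Step 1: x=[5.8400 11.6400 18.8800 22.6400] v=[-0.8000 3.2000 -5.6000 3.2000]
Step 2: x=[5.6736 12.5104 17.2032 23.6384] v=[-0.8320 4.3520 -8.3840 4.9920]
Step 3: x=[5.6933 13.0378 15.8052 24.5672] v=[0.0986 2.6368 -6.9901 4.6438]
Step 4: x=[5.9772 12.8328 15.3663 25.0540] v=[1.4196 -1.0249 -2.1944 2.4342]
Step 5: x=[6.4017 11.9363 16.0721 24.9508] v=[2.1223 -4.4826 3.5290 -0.5160]
Step 6: x=[6.6874 10.8160 17.5368 24.3870] v=[1.4286 -5.6016 7.3233 -2.8190]
Step 7: x=[6.5637 10.1104 19.0222 23.6872] v=[-0.6184 -3.5278 7.4268 -3.4992]
Step 8: x=[5.9573 10.2633 19.8281 23.2010] v=[-3.0320 0.7643 4.0294 -2.4312]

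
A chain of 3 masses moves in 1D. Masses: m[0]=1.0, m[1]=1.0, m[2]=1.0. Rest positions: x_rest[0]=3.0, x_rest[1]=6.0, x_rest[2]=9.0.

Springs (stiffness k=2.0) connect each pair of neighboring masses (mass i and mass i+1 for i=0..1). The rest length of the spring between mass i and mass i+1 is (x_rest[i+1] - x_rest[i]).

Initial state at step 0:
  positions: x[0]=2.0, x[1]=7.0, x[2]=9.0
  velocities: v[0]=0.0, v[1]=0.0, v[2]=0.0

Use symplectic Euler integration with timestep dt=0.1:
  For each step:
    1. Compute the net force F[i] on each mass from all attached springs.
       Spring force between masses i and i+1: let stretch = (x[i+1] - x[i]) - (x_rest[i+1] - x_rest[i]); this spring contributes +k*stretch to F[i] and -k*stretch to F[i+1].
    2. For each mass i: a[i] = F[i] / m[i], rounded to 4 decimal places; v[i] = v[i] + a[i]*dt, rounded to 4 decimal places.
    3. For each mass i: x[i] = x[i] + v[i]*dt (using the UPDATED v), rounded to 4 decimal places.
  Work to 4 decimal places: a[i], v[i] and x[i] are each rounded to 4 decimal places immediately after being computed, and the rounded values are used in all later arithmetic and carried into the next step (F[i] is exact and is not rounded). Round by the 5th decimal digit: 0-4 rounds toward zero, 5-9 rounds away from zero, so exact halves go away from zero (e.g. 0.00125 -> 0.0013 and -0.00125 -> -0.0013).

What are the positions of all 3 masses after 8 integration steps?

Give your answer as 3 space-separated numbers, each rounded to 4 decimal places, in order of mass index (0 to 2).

Answer: 3.0685 5.5025 9.4290

Derivation:
Step 0: x=[2.0000 7.0000 9.0000] v=[0.0000 0.0000 0.0000]
Step 1: x=[2.0400 6.9400 9.0200] v=[0.4000 -0.6000 0.2000]
Step 2: x=[2.1180 6.8236 9.0584] v=[0.7800 -1.1640 0.3840]
Step 3: x=[2.2301 6.6578 9.1121] v=[1.1211 -1.6582 0.5370]
Step 4: x=[2.3708 6.4525 9.1767] v=[1.4066 -2.0529 0.6461]
Step 5: x=[2.5331 6.2201 9.2468] v=[1.6229 -2.3244 0.7013]
Step 6: x=[2.7091 5.9745 9.3164] v=[1.7603 -2.4565 0.6960]
Step 7: x=[2.8904 5.7304 9.3792] v=[1.8134 -2.4412 0.6276]
Step 8: x=[3.0685 5.5025 9.4290] v=[1.7814 -2.2794 0.4978]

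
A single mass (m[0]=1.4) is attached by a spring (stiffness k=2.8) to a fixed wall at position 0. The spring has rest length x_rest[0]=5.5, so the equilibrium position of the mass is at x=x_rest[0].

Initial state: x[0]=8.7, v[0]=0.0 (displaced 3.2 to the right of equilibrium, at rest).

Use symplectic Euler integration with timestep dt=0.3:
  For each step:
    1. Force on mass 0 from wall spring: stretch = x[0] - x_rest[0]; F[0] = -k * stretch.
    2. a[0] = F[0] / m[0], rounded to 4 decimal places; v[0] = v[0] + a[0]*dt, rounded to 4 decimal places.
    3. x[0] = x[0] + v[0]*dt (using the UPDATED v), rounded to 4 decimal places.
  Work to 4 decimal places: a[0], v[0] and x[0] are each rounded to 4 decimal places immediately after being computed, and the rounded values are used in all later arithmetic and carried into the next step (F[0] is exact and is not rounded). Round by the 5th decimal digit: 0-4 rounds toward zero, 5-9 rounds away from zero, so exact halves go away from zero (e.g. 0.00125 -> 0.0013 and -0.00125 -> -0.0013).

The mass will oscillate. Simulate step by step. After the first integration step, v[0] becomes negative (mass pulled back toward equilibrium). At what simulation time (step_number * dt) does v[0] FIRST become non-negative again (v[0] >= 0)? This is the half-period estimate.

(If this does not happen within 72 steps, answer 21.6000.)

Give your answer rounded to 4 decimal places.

Step 0: x=[8.7000] v=[0.0000]
Step 1: x=[8.1240] v=[-1.9200]
Step 2: x=[7.0757] v=[-3.4944]
Step 3: x=[5.7438] v=[-4.4398]
Step 4: x=[4.3680] v=[-4.5861]
Step 5: x=[3.1959] v=[-3.9069]
Step 6: x=[2.4386] v=[-2.5244]
Step 7: x=[2.2323] v=[-0.6876]
Step 8: x=[2.6142] v=[1.2730]
First v>=0 after going negative at step 8, time=2.4000

Answer: 2.4000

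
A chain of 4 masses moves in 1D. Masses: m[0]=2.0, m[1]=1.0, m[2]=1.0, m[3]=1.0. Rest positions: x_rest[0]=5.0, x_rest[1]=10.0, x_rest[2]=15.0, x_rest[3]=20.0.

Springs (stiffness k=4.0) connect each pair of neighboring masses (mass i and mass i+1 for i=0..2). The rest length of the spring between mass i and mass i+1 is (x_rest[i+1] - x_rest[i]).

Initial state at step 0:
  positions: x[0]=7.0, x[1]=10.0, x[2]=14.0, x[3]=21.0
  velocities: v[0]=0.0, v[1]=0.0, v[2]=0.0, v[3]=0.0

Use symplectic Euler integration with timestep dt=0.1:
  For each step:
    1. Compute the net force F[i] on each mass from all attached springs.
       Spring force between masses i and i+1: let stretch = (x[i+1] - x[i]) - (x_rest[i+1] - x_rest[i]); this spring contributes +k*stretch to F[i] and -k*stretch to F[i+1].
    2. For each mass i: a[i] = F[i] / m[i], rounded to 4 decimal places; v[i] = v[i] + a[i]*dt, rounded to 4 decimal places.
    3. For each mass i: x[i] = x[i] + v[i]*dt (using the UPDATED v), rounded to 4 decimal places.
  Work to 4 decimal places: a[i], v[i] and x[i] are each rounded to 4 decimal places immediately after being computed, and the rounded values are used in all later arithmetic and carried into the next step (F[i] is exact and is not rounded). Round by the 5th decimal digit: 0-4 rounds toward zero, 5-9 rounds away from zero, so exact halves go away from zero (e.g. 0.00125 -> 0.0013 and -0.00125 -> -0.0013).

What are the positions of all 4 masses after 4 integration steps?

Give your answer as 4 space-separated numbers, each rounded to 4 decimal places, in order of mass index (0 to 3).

Step 0: x=[7.0000 10.0000 14.0000 21.0000] v=[0.0000 0.0000 0.0000 0.0000]
Step 1: x=[6.9600 10.0400 14.1200 20.9200] v=[-0.4000 0.4000 1.2000 -0.8000]
Step 2: x=[6.8816 10.1200 14.3488 20.7680] v=[-0.7840 0.8000 2.2880 -1.5200]
Step 3: x=[6.7680 10.2396 14.6652 20.5592] v=[-1.1363 1.1962 3.1642 -2.0877]
Step 4: x=[6.6238 10.3974 15.0404 20.3147] v=[-1.4420 1.5778 3.7516 -2.4453]

Answer: 6.6238 10.3974 15.0404 20.3147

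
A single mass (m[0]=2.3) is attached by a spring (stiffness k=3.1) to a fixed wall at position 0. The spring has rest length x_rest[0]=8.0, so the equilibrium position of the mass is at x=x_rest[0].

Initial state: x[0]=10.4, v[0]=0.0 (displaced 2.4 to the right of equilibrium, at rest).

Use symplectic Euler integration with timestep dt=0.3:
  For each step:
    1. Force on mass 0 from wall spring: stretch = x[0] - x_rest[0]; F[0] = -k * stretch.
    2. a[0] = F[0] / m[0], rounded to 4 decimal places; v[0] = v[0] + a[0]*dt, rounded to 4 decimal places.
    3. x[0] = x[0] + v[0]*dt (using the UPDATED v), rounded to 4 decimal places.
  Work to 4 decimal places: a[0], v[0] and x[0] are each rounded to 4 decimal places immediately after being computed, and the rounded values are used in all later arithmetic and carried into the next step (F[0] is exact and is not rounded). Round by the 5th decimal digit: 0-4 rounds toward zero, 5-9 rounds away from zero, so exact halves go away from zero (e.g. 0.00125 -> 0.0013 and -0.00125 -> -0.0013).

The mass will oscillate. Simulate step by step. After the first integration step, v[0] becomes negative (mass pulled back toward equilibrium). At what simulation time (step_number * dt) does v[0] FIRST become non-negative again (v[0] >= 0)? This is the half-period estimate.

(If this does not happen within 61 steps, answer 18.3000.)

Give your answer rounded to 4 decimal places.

Step 0: x=[10.4000] v=[0.0000]
Step 1: x=[10.1089] v=[-0.9704]
Step 2: x=[9.5620] v=[-1.8231]
Step 3: x=[8.8256] v=[-2.4547]
Step 4: x=[7.9891] v=[-2.7885]
Step 5: x=[7.1539] v=[-2.7841]
Step 6: x=[6.4213] v=[-2.4420]
Step 7: x=[5.8802] v=[-1.8037]
Step 8: x=[5.5962] v=[-0.9466]
Step 9: x=[5.6038] v=[0.0254]
First v>=0 after going negative at step 9, time=2.7000

Answer: 2.7000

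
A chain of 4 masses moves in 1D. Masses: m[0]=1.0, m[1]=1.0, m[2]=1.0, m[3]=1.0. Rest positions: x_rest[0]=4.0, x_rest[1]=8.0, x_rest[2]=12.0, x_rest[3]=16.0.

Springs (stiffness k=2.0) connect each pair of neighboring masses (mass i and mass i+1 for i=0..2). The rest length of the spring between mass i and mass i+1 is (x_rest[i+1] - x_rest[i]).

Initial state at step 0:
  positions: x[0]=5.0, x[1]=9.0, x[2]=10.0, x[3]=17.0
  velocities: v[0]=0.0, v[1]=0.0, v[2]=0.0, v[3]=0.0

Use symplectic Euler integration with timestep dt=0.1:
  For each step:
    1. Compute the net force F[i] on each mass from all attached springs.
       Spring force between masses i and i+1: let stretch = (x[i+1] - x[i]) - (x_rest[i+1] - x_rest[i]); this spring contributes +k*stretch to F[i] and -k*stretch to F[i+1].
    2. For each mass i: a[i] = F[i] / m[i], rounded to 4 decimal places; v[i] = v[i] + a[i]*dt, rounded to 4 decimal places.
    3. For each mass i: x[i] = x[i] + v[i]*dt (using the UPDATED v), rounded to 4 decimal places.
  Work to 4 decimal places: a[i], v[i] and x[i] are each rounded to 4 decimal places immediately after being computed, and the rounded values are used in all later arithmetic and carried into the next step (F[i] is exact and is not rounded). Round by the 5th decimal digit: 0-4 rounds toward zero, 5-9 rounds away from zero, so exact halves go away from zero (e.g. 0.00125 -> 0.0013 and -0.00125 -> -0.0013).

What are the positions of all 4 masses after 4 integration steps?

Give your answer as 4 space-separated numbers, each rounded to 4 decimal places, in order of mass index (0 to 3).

Answer: 4.9828 8.4695 11.0952 16.4525

Derivation:
Step 0: x=[5.0000 9.0000 10.0000 17.0000] v=[0.0000 0.0000 0.0000 0.0000]
Step 1: x=[5.0000 8.9400 10.1200 16.9400] v=[0.0000 -0.6000 1.2000 -0.6000]
Step 2: x=[4.9988 8.8248 10.3528 16.8236] v=[-0.0120 -1.1520 2.3280 -1.1640]
Step 3: x=[4.9941 8.6636 10.6845 16.6578] v=[-0.0468 -1.6116 3.3166 -1.6582]
Step 4: x=[4.9828 8.4695 11.0952 16.4525] v=[-0.1129 -1.9413 4.1071 -2.0529]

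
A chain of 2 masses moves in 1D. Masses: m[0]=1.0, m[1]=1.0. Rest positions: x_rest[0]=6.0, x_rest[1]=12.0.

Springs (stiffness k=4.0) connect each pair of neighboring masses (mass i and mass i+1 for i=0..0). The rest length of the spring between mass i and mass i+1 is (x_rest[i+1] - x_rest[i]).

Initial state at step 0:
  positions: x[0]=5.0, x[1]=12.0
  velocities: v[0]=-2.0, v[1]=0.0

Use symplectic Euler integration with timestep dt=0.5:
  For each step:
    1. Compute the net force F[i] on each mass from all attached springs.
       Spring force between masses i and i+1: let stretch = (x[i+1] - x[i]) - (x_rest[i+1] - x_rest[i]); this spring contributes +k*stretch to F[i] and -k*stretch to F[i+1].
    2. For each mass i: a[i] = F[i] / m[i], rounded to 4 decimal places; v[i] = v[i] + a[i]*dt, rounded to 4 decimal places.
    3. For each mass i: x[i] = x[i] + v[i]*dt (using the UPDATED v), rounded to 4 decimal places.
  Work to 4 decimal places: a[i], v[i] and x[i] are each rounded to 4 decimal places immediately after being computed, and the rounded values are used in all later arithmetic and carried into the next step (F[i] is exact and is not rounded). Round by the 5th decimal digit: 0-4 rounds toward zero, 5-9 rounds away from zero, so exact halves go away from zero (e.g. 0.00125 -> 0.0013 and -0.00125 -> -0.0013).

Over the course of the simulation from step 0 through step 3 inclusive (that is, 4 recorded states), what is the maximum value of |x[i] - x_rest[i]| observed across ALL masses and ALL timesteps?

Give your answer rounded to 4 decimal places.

Answer: 2.0000

Derivation:
Step 0: x=[5.0000 12.0000] v=[-2.0000 0.0000]
Step 1: x=[5.0000 11.0000] v=[0.0000 -2.0000]
Step 2: x=[5.0000 10.0000] v=[0.0000 -2.0000]
Step 3: x=[4.0000 10.0000] v=[-2.0000 0.0000]
Max displacement = 2.0000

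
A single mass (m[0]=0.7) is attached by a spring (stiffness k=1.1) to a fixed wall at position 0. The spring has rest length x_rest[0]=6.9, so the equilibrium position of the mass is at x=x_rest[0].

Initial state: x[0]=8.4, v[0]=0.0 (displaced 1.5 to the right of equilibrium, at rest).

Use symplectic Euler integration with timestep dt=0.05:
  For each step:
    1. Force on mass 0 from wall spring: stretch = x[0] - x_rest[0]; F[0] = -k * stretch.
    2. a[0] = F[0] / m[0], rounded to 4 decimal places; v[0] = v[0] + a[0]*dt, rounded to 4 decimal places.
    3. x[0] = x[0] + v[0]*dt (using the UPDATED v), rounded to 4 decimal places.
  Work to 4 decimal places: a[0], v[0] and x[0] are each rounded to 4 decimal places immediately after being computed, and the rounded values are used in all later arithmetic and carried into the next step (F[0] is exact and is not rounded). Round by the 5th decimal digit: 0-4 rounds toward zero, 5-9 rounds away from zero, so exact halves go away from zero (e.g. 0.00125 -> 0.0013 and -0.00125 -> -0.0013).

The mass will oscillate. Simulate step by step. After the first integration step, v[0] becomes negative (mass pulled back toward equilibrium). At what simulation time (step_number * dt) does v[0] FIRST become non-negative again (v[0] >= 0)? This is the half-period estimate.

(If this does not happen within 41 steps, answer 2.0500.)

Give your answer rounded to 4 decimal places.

Step 0: x=[8.4000] v=[0.0000]
Step 1: x=[8.3941] v=[-0.1179]
Step 2: x=[8.3823] v=[-0.2353]
Step 3: x=[8.3647] v=[-0.3518]
Step 4: x=[8.3414] v=[-0.4669]
Step 5: x=[8.3124] v=[-0.5802]
Step 6: x=[8.2778] v=[-0.6912]
Step 7: x=[8.2378] v=[-0.7995]
Step 8: x=[8.1926] v=[-0.9046]
Step 9: x=[8.1423] v=[-1.0062]
Step 10: x=[8.0871] v=[-1.1038]
Step 11: x=[8.0272] v=[-1.1971]
Step 12: x=[7.9629] v=[-1.2857]
Step 13: x=[7.8944] v=[-1.3692]
Step 14: x=[7.8220] v=[-1.4473]
Step 15: x=[7.7460] v=[-1.5197]
Step 16: x=[7.6667] v=[-1.5862]
Step 17: x=[7.5844] v=[-1.6464]
Step 18: x=[7.4994] v=[-1.7002]
Step 19: x=[7.4120] v=[-1.7473]
Step 20: x=[7.3226] v=[-1.7875]
Step 21: x=[7.2316] v=[-1.8207]
Step 22: x=[7.1393] v=[-1.8468]
Step 23: x=[7.0460] v=[-1.8656]
Step 24: x=[6.9521] v=[-1.8771]
Step 25: x=[6.8580] v=[-1.8812]
Step 26: x=[6.7641] v=[-1.8779]
Step 27: x=[6.6707] v=[-1.8672]
Step 28: x=[6.5782] v=[-1.8492]
Step 29: x=[6.4870] v=[-1.8239]
Step 30: x=[6.3974] v=[-1.7915]
Step 31: x=[6.3098] v=[-1.7520]
Step 32: x=[6.2245] v=[-1.7056]
Step 33: x=[6.1419] v=[-1.6525]
Step 34: x=[6.0623] v=[-1.5929]
Step 35: x=[5.9859] v=[-1.5271]
Step 36: x=[5.9131] v=[-1.4553]
Step 37: x=[5.8442] v=[-1.3778]
Step 38: x=[5.7795] v=[-1.2948]
Step 39: x=[5.7192] v=[-1.2068]
Step 40: x=[5.6635] v=[-1.1140]
Step 41: x=[5.6127] v=[-1.0168]
v[0] did not become non-negative within 41 steps; using fallback time=2.0500

Answer: 2.0500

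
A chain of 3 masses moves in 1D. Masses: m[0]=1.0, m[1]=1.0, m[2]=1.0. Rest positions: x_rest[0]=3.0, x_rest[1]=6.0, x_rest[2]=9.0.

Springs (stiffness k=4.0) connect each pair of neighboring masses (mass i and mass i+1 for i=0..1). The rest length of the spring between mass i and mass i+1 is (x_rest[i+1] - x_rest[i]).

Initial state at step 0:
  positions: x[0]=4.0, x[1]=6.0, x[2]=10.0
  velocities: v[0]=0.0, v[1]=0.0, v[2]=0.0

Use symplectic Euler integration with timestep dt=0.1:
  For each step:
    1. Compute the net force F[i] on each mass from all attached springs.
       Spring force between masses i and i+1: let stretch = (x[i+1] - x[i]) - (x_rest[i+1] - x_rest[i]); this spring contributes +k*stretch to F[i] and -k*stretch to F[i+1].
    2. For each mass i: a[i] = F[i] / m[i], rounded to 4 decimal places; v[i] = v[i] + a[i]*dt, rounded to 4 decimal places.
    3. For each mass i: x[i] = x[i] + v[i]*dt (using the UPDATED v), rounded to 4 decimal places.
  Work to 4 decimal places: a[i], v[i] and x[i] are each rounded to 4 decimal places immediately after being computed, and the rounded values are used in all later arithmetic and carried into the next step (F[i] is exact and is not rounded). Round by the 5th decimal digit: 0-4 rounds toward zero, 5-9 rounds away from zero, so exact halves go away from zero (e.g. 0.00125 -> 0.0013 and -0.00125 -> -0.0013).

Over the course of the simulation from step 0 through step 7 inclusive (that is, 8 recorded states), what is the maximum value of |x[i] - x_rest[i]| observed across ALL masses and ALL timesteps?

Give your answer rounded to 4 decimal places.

Step 0: x=[4.0000 6.0000 10.0000] v=[0.0000 0.0000 0.0000]
Step 1: x=[3.9600 6.0800 9.9600] v=[-0.4000 0.8000 -0.4000]
Step 2: x=[3.8848 6.2304 9.8848] v=[-0.7520 1.5040 -0.7520]
Step 3: x=[3.7834 6.4332 9.7834] v=[-1.0138 2.0275 -1.0138]
Step 4: x=[3.6680 6.6640 9.6680] v=[-1.1539 2.3077 -1.1539]
Step 5: x=[3.5525 6.8951 9.5525] v=[-1.1555 2.3109 -1.1555]
Step 6: x=[3.4507 7.0988 9.4507] v=[-1.0185 2.0368 -1.0185]
Step 7: x=[3.3748 7.2506 9.3748] v=[-0.7593 1.5183 -0.7593]
Max displacement = 1.2506

Answer: 1.2506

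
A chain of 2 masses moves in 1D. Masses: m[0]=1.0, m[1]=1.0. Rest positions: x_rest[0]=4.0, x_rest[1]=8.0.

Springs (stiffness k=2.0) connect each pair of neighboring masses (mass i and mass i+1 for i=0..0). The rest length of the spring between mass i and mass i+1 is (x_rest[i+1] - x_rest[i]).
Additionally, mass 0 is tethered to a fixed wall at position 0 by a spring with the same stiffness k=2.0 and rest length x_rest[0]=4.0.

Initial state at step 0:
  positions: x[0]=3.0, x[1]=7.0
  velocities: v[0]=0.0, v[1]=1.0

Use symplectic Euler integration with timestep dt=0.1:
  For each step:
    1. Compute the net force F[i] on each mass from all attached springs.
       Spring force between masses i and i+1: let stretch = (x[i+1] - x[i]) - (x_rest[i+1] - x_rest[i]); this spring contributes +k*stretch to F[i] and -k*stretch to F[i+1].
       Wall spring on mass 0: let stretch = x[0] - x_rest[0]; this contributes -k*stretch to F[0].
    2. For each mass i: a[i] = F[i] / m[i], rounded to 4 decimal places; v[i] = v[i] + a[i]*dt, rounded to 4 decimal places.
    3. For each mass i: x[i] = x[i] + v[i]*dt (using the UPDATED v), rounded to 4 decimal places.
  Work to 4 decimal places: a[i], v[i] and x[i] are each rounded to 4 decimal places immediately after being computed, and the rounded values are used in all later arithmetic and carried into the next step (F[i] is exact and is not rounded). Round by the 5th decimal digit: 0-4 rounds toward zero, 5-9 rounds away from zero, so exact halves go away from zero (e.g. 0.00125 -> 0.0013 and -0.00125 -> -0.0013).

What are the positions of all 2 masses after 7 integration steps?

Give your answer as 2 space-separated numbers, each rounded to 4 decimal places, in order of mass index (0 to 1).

Step 0: x=[3.0000 7.0000] v=[0.0000 1.0000]
Step 1: x=[3.0200 7.1000] v=[0.2000 1.0000]
Step 2: x=[3.0612 7.1984] v=[0.4120 0.9840]
Step 3: x=[3.1239 7.2941] v=[0.6272 0.9566]
Step 4: x=[3.2076 7.3864] v=[0.8365 0.9226]
Step 5: x=[3.3107 7.4751] v=[1.0307 0.8868]
Step 6: x=[3.4308 7.5605] v=[1.2014 0.8539]
Step 7: x=[3.5649 7.6433] v=[1.3412 0.8280]

Answer: 3.5649 7.6433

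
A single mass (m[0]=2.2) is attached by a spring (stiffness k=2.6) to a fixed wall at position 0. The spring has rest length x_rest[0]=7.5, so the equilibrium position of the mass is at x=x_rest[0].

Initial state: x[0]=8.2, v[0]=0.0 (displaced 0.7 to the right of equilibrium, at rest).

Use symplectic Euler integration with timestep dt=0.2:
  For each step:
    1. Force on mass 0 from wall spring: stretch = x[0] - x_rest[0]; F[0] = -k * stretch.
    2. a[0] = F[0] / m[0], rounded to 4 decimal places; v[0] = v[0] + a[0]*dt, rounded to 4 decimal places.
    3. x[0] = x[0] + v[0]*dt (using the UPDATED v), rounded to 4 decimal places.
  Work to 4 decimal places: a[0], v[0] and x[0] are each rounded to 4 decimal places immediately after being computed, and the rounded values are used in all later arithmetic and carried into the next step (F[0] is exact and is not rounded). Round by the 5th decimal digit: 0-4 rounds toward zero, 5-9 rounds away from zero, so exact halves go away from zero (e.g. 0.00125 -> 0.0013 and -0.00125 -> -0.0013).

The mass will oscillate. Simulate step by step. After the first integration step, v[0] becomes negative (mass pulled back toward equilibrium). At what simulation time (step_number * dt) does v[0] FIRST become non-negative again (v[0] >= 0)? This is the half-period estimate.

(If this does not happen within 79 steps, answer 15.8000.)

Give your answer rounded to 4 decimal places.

Answer: 3.0000

Derivation:
Step 0: x=[8.2000] v=[0.0000]
Step 1: x=[8.1669] v=[-0.1655]
Step 2: x=[8.1023] v=[-0.3231]
Step 3: x=[8.0092] v=[-0.4655]
Step 4: x=[7.8920] v=[-0.5859]
Step 5: x=[7.7563] v=[-0.6786]
Step 6: x=[7.6085] v=[-0.7392]
Step 7: x=[7.4555] v=[-0.7648]
Step 8: x=[7.3046] v=[-0.7543]
Step 9: x=[7.1630] v=[-0.7081]
Step 10: x=[7.0373] v=[-0.6284]
Step 11: x=[6.9335] v=[-0.5190]
Step 12: x=[6.8565] v=[-0.3851]
Step 13: x=[6.8099] v=[-0.2330]
Step 14: x=[6.7959] v=[-0.0699]
Step 15: x=[6.8152] v=[0.0965]
First v>=0 after going negative at step 15, time=3.0000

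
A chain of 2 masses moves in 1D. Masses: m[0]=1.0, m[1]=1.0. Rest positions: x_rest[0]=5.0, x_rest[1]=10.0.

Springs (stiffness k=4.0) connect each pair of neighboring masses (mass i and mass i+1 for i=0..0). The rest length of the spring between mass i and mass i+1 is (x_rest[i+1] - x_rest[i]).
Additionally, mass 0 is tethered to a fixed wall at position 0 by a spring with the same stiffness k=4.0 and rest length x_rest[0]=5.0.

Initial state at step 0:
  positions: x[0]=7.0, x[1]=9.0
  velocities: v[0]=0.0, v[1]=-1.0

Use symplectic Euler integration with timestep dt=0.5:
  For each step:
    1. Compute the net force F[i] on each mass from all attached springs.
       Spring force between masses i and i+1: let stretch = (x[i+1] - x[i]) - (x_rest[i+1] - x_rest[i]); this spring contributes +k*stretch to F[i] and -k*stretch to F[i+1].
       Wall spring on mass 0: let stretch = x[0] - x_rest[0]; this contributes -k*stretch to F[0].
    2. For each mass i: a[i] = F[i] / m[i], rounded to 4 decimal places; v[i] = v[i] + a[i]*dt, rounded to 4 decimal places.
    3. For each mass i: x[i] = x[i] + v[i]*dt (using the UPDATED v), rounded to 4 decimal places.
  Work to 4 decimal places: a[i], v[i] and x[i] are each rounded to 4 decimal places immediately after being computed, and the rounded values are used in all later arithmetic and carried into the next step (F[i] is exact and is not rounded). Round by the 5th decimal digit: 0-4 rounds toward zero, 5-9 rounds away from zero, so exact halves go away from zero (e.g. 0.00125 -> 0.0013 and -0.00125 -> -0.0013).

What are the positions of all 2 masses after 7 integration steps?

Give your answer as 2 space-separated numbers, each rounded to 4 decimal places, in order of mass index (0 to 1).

Answer: 5.5000 10.5000

Derivation:
Step 0: x=[7.0000 9.0000] v=[0.0000 -1.0000]
Step 1: x=[2.0000 11.5000] v=[-10.0000 5.0000]
Step 2: x=[4.5000 9.5000] v=[5.0000 -4.0000]
Step 3: x=[7.5000 7.5000] v=[6.0000 -4.0000]
Step 4: x=[3.0000 10.5000] v=[-9.0000 6.0000]
Step 5: x=[3.0000 11.0000] v=[0.0000 1.0000]
Step 6: x=[8.0000 8.5000] v=[10.0000 -5.0000]
Step 7: x=[5.5000 10.5000] v=[-5.0000 4.0000]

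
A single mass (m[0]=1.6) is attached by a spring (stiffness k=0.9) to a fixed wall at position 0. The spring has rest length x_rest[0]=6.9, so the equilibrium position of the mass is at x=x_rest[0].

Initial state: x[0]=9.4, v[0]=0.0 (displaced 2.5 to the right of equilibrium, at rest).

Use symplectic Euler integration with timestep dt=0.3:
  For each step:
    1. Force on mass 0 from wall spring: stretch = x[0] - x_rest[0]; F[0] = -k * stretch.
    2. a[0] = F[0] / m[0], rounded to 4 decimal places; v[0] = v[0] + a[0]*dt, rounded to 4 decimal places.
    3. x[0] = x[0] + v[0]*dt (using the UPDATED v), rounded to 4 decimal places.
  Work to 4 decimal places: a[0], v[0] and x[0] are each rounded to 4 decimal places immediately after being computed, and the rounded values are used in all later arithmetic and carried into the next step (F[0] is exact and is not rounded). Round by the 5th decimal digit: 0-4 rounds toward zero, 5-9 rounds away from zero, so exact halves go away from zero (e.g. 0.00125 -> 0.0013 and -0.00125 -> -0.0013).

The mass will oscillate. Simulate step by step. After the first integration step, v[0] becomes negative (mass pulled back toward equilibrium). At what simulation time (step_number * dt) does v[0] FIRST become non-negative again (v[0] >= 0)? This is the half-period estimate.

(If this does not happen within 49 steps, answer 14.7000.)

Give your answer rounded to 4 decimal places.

Step 0: x=[9.4000] v=[0.0000]
Step 1: x=[9.2734] v=[-0.4219]
Step 2: x=[9.0267] v=[-0.8224]
Step 3: x=[8.6723] v=[-1.1813]
Step 4: x=[8.2282] v=[-1.4804]
Step 5: x=[7.7169] v=[-1.7045]
Step 6: x=[7.1642] v=[-1.8424]
Step 7: x=[6.5981] v=[-1.8870]
Step 8: x=[6.0473] v=[-1.8361]
Step 9: x=[5.5396] v=[-1.6922]
Step 10: x=[5.1008] v=[-1.4626]
Step 11: x=[4.7531] v=[-1.1590]
Step 12: x=[4.5141] v=[-0.7967]
Step 13: x=[4.3959] v=[-0.3941]
Step 14: x=[4.4045] v=[0.0285]
First v>=0 after going negative at step 14, time=4.2000

Answer: 4.2000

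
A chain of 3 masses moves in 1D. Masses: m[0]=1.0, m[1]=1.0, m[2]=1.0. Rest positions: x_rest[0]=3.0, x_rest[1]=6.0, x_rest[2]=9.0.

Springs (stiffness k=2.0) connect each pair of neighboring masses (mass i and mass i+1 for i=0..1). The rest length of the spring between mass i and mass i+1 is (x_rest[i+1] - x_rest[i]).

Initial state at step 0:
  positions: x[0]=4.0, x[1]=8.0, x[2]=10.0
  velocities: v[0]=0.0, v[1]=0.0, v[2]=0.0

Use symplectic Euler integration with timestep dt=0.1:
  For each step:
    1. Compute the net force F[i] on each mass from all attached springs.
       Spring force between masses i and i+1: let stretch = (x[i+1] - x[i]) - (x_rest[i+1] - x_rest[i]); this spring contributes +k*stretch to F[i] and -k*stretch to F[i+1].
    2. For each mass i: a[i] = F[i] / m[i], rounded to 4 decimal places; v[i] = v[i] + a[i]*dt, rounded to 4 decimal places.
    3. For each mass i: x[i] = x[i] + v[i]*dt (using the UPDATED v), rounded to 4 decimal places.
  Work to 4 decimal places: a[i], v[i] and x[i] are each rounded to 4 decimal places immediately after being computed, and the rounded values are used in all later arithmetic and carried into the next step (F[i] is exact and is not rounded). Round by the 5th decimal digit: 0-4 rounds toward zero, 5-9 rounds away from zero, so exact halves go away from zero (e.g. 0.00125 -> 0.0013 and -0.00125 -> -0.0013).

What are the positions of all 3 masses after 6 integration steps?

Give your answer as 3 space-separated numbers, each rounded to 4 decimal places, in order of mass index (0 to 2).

Step 0: x=[4.0000 8.0000 10.0000] v=[0.0000 0.0000 0.0000]
Step 1: x=[4.0200 7.9600 10.0200] v=[0.2000 -0.4000 0.2000]
Step 2: x=[4.0588 7.8824 10.0588] v=[0.3880 -0.7760 0.3880]
Step 3: x=[4.1141 7.7719 10.1141] v=[0.5527 -1.1054 0.5527]
Step 4: x=[4.1825 7.6351 10.1825] v=[0.6843 -1.3685 0.6843]
Step 5: x=[4.2600 7.4802 10.2600] v=[0.7748 -1.5495 0.7748]
Step 6: x=[4.3419 7.3164 10.3419] v=[0.8188 -1.6376 0.8188]

Answer: 4.3419 7.3164 10.3419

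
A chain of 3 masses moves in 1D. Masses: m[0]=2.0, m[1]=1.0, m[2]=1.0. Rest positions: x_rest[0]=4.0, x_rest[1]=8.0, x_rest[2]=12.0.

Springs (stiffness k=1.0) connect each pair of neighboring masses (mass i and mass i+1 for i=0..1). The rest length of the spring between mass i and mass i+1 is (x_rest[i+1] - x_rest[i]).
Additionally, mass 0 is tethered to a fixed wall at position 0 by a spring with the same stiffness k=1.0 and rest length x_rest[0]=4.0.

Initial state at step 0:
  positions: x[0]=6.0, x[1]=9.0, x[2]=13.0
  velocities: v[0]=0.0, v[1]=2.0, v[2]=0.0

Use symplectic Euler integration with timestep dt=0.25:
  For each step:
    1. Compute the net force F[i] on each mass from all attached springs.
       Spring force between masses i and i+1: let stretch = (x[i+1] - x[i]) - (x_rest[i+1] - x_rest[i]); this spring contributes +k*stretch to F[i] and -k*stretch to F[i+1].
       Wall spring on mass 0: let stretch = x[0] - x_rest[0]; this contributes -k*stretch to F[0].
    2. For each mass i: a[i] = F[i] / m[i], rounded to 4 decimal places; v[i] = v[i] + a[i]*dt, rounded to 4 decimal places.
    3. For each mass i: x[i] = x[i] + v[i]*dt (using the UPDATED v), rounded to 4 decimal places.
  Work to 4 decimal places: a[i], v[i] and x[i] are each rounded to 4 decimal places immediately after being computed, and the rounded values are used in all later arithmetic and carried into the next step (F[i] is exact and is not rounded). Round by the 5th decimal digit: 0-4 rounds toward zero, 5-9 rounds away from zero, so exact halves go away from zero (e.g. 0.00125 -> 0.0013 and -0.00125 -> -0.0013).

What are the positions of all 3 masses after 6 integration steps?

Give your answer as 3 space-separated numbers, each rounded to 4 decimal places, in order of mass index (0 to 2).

Step 0: x=[6.0000 9.0000 13.0000] v=[0.0000 2.0000 0.0000]
Step 1: x=[5.9063 9.5625 13.0000] v=[-0.3750 2.2500 0.0000]
Step 2: x=[5.7422 10.1113 13.0352] v=[-0.6563 2.1953 0.1406]
Step 3: x=[5.5352 10.5698 13.1376] v=[-0.8280 1.8340 0.4096]
Step 4: x=[5.3126 10.8741 13.3295] v=[-0.8906 1.2173 0.7677]
Step 5: x=[5.0977 10.9843 13.6180] v=[-0.8595 0.4408 1.1539]
Step 6: x=[4.9075 10.8912 13.9919] v=[-0.7609 -0.3724 1.4955]

Answer: 4.9075 10.8912 13.9919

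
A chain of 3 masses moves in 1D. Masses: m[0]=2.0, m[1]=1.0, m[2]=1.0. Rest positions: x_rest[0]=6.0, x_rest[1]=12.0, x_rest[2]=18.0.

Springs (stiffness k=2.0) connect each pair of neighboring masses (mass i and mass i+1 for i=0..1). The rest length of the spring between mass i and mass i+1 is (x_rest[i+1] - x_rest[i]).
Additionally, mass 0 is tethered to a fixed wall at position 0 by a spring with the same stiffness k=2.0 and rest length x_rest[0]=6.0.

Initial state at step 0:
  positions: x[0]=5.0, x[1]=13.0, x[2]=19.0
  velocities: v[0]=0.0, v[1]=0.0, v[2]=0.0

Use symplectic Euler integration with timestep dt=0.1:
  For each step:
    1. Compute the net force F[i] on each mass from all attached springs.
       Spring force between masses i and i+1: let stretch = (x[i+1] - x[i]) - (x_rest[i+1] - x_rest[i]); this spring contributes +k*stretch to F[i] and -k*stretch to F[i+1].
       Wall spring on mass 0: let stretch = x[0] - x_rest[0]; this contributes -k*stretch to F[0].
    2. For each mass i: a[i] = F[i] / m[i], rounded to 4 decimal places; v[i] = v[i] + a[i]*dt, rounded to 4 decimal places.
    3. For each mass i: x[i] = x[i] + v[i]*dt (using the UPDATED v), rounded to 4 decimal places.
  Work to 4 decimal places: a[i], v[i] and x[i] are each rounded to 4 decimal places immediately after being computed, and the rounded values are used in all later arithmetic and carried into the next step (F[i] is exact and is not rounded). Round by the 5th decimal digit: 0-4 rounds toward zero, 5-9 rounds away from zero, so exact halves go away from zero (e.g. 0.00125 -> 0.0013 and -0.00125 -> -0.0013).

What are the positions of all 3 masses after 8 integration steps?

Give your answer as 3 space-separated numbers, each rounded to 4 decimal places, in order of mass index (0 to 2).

Step 0: x=[5.0000 13.0000 19.0000] v=[0.0000 0.0000 0.0000]
Step 1: x=[5.0300 12.9600 19.0000] v=[0.3000 -0.4000 0.0000]
Step 2: x=[5.0890 12.8822 18.9992] v=[0.5900 -0.7780 -0.0080]
Step 3: x=[5.1750 12.7709 18.9961] v=[0.8604 -1.1132 -0.0314]
Step 4: x=[5.2853 12.6322 18.9885] v=[1.1025 -1.3873 -0.0764]
Step 5: x=[5.4162 12.4737 18.9737] v=[1.3087 -1.5854 -0.1477]
Step 6: x=[5.5635 12.3040 18.9489] v=[1.4728 -1.6969 -0.2477]
Step 7: x=[5.7226 12.1324 18.9112] v=[1.5905 -1.7160 -0.3767]
Step 8: x=[5.8885 11.9682 18.8580] v=[1.6592 -1.6422 -0.5325]

Answer: 5.8885 11.9682 18.8580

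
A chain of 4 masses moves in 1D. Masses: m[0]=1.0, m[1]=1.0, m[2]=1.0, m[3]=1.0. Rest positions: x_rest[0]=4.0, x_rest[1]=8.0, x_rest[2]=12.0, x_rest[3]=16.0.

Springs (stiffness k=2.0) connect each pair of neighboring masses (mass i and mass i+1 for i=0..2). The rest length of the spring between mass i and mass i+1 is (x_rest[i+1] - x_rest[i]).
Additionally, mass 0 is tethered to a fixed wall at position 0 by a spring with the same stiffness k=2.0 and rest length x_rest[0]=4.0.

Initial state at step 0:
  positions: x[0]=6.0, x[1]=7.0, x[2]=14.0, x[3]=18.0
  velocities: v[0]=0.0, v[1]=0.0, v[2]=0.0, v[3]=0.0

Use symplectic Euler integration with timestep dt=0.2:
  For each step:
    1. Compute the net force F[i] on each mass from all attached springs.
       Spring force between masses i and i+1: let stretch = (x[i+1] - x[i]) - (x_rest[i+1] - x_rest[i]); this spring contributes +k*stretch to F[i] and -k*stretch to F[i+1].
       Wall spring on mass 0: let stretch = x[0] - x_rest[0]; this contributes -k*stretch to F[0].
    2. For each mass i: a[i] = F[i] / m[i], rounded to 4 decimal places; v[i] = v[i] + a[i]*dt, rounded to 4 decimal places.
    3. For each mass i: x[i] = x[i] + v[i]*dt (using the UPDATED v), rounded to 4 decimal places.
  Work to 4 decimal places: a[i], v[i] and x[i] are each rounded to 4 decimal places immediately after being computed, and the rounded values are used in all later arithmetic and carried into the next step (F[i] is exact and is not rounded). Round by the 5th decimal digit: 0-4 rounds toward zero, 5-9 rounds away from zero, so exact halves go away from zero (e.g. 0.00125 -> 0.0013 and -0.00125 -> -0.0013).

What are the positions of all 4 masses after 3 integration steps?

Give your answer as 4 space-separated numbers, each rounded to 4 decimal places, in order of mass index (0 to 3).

Step 0: x=[6.0000 7.0000 14.0000 18.0000] v=[0.0000 0.0000 0.0000 0.0000]
Step 1: x=[5.6000 7.4800 13.7600 18.0000] v=[-2.0000 2.4000 -1.2000 0.0000]
Step 2: x=[4.9024 8.3120 13.3568 17.9808] v=[-3.4880 4.1600 -2.0160 -0.0960]
Step 3: x=[4.0854 9.2748 12.9199 17.9117] v=[-4.0851 4.8141 -2.1843 -0.3456]

Answer: 4.0854 9.2748 12.9199 17.9117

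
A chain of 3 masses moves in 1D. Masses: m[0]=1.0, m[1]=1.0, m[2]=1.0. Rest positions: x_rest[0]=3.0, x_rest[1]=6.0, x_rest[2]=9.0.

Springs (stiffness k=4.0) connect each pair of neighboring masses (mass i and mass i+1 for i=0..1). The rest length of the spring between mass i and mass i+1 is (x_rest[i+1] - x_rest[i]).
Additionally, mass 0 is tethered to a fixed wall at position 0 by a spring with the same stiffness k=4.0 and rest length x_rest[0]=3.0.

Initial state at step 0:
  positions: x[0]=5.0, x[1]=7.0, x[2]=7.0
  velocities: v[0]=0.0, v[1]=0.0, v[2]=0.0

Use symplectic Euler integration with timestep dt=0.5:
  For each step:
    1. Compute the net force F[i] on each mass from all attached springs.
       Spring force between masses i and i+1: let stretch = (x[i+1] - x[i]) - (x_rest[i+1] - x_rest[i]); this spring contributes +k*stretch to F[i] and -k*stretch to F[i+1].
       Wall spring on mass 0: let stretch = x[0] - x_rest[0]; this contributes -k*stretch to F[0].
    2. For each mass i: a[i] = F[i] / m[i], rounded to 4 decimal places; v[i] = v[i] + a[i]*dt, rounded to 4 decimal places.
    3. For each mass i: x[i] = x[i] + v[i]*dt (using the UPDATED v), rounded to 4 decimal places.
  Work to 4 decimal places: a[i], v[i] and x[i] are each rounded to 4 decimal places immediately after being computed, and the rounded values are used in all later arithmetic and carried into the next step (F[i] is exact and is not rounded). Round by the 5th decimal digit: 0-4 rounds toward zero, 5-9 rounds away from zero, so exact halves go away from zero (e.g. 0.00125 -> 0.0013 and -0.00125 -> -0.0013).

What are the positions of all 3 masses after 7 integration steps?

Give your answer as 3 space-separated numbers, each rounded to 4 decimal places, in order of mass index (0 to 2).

Step 0: x=[5.0000 7.0000 7.0000] v=[0.0000 0.0000 0.0000]
Step 1: x=[2.0000 5.0000 10.0000] v=[-6.0000 -4.0000 6.0000]
Step 2: x=[0.0000 5.0000 11.0000] v=[-4.0000 0.0000 2.0000]
Step 3: x=[3.0000 6.0000 9.0000] v=[6.0000 2.0000 -4.0000]
Step 4: x=[6.0000 7.0000 7.0000] v=[6.0000 2.0000 -4.0000]
Step 5: x=[4.0000 7.0000 8.0000] v=[-4.0000 0.0000 2.0000]
Step 6: x=[1.0000 5.0000 11.0000] v=[-6.0000 -4.0000 6.0000]
Step 7: x=[1.0000 5.0000 11.0000] v=[0.0000 0.0000 0.0000]

Answer: 1.0000 5.0000 11.0000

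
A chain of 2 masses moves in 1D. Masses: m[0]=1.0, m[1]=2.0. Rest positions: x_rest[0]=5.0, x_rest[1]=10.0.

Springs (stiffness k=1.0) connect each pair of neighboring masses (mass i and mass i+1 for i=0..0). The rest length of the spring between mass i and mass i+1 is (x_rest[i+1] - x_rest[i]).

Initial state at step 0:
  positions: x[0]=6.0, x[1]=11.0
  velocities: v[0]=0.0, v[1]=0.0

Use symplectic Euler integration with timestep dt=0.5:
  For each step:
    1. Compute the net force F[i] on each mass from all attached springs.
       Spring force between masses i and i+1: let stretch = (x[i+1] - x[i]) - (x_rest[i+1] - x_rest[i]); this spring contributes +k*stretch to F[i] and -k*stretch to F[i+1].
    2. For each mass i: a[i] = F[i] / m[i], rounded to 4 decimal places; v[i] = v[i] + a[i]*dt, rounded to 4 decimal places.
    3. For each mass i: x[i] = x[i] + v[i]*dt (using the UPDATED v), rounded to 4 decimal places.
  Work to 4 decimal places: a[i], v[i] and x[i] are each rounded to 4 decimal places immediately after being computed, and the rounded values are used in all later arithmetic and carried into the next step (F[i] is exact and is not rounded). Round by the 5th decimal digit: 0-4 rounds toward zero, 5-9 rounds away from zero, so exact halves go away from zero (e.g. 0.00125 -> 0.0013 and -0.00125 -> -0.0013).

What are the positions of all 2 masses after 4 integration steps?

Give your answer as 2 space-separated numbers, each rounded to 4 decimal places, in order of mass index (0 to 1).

Step 0: x=[6.0000 11.0000] v=[0.0000 0.0000]
Step 1: x=[6.0000 11.0000] v=[0.0000 0.0000]
Step 2: x=[6.0000 11.0000] v=[0.0000 0.0000]
Step 3: x=[6.0000 11.0000] v=[0.0000 0.0000]
Step 4: x=[6.0000 11.0000] v=[0.0000 0.0000]

Answer: 6.0000 11.0000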